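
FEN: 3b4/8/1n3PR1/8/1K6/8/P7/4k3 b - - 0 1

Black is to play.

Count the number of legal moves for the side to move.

Black to move; king on e1.
In check: no.
Legal moves: Be7+, Bc7, Bxf6, Nc8, Na8, Nd7, Nd5+, Nc4, Na4, Kf2, Ke2, Kd2, Kf1, Kd1.
Count: 14.

14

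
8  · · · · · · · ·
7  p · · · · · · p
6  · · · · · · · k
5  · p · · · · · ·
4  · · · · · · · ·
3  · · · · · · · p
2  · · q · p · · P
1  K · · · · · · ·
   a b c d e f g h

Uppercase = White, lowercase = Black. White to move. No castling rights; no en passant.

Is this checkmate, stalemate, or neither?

stalemate

White to move; white king on a1.
In check: no.
King squares — b1: attacked by Qc2; a2: attacked by Qc2; b2: attacked by Qc2.
Legal moves for White: none.
Not in check and no legal moves → stalemate.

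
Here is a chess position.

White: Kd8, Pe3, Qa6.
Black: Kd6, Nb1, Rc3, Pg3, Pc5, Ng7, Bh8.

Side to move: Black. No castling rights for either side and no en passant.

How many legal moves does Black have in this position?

2

Black to move; king on d6.
In check: yes, from the white queen on a6.
Legal moves: Ke5, Kd5.
Count: 2.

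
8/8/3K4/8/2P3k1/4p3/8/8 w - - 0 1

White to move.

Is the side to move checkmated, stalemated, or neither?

neither

White to move; white king on d6.
In check: no.
Legal moves for White: Ke7, Kd7, Kc7, Ke6, Kc6, Ke5, Kd5, Kc5, c5.
White has 9 legal moves and is not in check → neither.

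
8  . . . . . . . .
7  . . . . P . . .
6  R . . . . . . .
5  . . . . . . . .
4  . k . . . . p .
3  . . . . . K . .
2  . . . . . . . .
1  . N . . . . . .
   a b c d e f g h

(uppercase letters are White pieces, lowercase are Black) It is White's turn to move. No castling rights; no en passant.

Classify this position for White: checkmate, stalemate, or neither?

neither

White to move; white king on f3.
In check: yes, from the black pawn on g4.
Legal moves for White: Kxg4, Kf4, Ke4, Kg3, Ke3, Kg2, Kf2, Ke2.
White is in check but has 8 legal moves → neither.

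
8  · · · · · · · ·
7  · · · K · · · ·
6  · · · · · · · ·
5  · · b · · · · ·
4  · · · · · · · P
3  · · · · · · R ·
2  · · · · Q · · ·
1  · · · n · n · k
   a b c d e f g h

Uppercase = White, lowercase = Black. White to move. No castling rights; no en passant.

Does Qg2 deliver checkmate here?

yes

After Qg2: black king on h1; in check: yes, from the white queen on g2.
King squares — g1: attacked by Qg2; g2: attacked by Rg3; h2: attacked by Qg2.
Black has no legal moves → checkmate.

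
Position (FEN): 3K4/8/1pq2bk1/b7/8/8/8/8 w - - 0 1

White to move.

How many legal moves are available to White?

White to move; king on d8.
In check: yes, from the black bishop on f6.
Legal moves: none.
Count: 0.

0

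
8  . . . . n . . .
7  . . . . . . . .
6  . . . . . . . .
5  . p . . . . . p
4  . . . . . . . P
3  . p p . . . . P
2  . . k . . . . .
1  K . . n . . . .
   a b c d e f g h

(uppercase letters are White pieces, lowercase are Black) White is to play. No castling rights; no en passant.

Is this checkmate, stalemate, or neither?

stalemate

White to move; white king on a1.
In check: no.
King squares — b1: attacked by Kc2; a2: attacked by Pb3; b2: attacked by Nd1.
Legal moves for White: none.
Not in check and no legal moves → stalemate.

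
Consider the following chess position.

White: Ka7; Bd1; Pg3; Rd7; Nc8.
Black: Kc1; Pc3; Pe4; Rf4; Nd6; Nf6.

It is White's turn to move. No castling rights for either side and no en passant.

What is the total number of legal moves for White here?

White to move; king on a7.
In check: no.
Legal moves: Ne7, Nxd6, Nb6, Rd8, Rh7, Rg7, Rf7, Re7, Rc7, Rb7, Rxd6, Kb8, Ka8, Kb6, Ka6, Bh5, Bg4, Ba4, Bf3, Bb3, Be2, Bc2, gxf4, g4.
Count: 24.

24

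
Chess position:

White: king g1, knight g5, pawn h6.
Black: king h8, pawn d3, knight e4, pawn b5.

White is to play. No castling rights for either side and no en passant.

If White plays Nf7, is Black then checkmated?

After Nf7: black king on h8; in check: yes, from the white knight on f7.
Black has 2 legal replies: Kg8, Kh7.
In check but a legal move exists → not checkmate.

no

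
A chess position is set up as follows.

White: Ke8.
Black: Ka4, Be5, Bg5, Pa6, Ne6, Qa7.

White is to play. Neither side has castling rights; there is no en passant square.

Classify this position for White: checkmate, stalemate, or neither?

White to move; white king on e8.
In check: no.
King squares — d7: attacked by Qa7; e7: attacked by Bg5; f7: attacked by Qa7; d8: attacked by Bg5; f8: attacked by Ne6.
Legal moves for White: none.
Not in check and no legal moves → stalemate.

stalemate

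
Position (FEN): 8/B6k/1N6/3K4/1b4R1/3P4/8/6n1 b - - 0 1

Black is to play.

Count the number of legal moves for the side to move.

14

Black to move; king on h7.
In check: no.
Legal moves: Kh8, Kh6, Bf8, Be7, Bd6, Bc5, Ba5, Bc3, Ba3, Bd2, Be1, Nh3, Nf3, Ne2.
Count: 14.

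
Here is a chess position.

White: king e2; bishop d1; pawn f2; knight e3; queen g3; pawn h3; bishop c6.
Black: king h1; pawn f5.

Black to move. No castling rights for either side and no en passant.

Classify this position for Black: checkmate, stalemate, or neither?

checkmate

Black to move; black king on h1.
In check: yes, from the white bishop on c6.
King squares — g1: attacked by Qg3; g2: attacked by Ne3; h2: attacked by Qg3.
Legal moves for Black: none.
In check with no legal moves → checkmate.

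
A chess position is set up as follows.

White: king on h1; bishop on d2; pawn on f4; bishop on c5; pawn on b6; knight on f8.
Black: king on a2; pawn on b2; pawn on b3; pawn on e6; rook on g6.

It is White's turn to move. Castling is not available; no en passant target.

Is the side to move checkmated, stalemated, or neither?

neither

White to move; white king on h1.
In check: no.
Legal moves for White include: Nh7, Nd7, Nxg6, Nxe6, Be7, Bd6, Bd4, Bcb4, Bce3, Ba3, Bf2, Bg1, Ba5, Bdb4, Bde3, Bc3, Be1, Bc1, ... (list truncated; more exist).
White has legal moves and is not in check → neither.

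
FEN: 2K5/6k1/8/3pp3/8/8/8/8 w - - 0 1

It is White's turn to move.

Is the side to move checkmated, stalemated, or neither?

neither

White to move; white king on c8.
In check: no.
Legal moves for White: Kd8, Kb8, Kd7, Kc7, Kb7.
White has 5 legal moves and is not in check → neither.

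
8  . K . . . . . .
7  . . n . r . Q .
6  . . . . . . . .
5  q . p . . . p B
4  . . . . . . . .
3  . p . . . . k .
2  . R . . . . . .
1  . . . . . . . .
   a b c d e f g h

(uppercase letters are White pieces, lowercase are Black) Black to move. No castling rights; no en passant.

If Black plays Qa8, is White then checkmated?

After Qa8: white king on b8; in check: yes, from the black queen on a8.
King squares — a7: attacked by Qa8; b7: attacked by Qa8; c7: attacked by Re7; a8: attacked by Nc7; c8: attacked by Qa8.
White has no legal moves → checkmate.

yes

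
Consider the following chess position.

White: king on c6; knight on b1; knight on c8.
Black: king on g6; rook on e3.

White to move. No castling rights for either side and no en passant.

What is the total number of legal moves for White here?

15

White to move; king on c6.
In check: no.
Legal moves: Ne7+, Na7, Nd6, Nb6, Kd7, Kc7, Kb7, Kd6, Kb6, Kd5, Kc5, Kb5, Nc3, Na3, Nd2.
Count: 15.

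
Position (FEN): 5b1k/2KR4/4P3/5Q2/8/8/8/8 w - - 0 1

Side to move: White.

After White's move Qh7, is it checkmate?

yes

After Qh7: black king on h8; in check: yes, from the white queen on h7.
King squares — g7: attacked by Rd7; h7: attacked by Rd7; g8: attacked by Qh7.
Black has no legal moves → checkmate.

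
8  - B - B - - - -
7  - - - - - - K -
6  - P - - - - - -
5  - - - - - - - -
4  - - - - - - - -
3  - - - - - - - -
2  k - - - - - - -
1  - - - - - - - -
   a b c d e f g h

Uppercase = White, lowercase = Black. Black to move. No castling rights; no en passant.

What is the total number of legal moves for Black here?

Black to move; king on a2.
In check: no.
Legal moves: Kb3, Ka3, Kb2, Kb1, Ka1.
Count: 5.

5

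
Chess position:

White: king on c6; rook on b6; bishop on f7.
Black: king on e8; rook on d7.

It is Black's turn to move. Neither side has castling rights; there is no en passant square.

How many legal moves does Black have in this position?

5

Black to move; king on e8.
In check: yes, from the white bishop on f7.
Legal moves: Kf8, Kd8, Kxf7, Ke7, Rxf7.
Count: 5.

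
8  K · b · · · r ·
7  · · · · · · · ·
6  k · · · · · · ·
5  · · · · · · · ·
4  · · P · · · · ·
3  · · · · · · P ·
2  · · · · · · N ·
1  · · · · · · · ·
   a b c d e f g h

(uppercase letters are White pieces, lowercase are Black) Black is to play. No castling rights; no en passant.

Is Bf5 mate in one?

yes

After Bf5: white king on a8; in check: yes, from the black rook on g8.
King squares — a7: attacked by Ka6; b7: attacked by Ka6; b8: attacked by Rg8.
White has no legal moves → checkmate.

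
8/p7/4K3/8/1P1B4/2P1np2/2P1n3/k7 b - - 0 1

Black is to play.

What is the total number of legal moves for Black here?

20

Black to move; king on a1.
In check: no.
Legal moves: Nf5, Nd5, Ng4, Nc4, Ng2, Nxc2, Nf1, Nd1, Nf4+, Nxd4+, Ng3, Nxc3, Ng1, Nc1, Kb2, Ka2, Kb1, a6, f2, a5.
Count: 20.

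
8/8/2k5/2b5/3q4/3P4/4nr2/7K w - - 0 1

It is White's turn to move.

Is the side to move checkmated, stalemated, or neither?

White to move; white king on h1.
In check: no.
King squares — g1: attacked by Ne2; g2: attacked by Rf2; h2: attacked by Rf2.
Legal moves for White: none.
Not in check and no legal moves → stalemate.

stalemate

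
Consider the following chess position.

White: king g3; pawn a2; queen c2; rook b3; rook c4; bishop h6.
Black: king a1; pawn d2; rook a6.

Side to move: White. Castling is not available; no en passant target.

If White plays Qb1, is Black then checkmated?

yes

After Qb1: black king on a1; in check: yes, from the white queen on b1.
King squares — b1: attacked by Rb3; a2: attacked by Qb1; b2: attacked by Qb1.
Black has no legal moves → checkmate.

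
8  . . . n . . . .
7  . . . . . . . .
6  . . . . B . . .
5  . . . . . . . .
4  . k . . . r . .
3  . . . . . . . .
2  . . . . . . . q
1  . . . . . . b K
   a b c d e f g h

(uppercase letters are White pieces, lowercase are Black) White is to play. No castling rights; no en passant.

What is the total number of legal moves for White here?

White to move; king on h1.
In check: yes, from the black queen on h2.
Legal moves: none.
Count: 0.

0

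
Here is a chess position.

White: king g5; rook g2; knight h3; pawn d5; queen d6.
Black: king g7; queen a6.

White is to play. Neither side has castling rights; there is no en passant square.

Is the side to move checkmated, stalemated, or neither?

White to move; white king on g5.
In check: no.
Legal moves for White include: Qf8+, Qd8, Qb8, Qe7+, Qd7+, Qc7+, Qh6+, Qg6+, Qf6+, Qe6, Qc6, Qb6, Qxa6, Qe5+, Qc5, Qf4, Qb4, Qg3, ... (list truncated; more exist).
White has legal moves and is not in check → neither.

neither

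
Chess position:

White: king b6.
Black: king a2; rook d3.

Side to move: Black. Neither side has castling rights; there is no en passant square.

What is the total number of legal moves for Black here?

19

Black to move; king on a2.
In check: no.
Legal moves: Rd8, Rd7, Rd6+, Rd5, Rd4, Rh3, Rg3, Rf3, Re3, Rc3, Rb3+, Ra3, Rd2, Rd1, Kb3, Ka3, Kb2, Kb1, Ka1.
Count: 19.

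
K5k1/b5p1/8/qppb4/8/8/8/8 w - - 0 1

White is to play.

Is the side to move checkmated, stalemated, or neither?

checkmate

White to move; white king on a8.
In check: yes, from the black bishop on d5.
King squares — a7: attacked by Qa5; b7: attacked by Bd5; b8: attacked by Ba7.
Legal moves for White: none.
In check with no legal moves → checkmate.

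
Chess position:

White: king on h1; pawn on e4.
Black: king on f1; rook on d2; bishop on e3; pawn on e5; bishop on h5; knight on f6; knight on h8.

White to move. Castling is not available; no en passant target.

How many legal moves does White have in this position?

0

White to move; king on h1.
In check: no.
Legal moves: none.
Count: 0.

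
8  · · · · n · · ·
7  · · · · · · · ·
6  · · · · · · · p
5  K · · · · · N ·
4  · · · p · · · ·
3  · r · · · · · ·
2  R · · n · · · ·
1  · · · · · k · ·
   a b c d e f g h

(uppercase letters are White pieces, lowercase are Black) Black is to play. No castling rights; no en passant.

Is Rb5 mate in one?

After Rb5: white king on a5; in check: yes, from the black rook on b5.
White has 3 legal replies: Ka6, Kxb5, Ka4.
In check but a legal move exists → not checkmate.

no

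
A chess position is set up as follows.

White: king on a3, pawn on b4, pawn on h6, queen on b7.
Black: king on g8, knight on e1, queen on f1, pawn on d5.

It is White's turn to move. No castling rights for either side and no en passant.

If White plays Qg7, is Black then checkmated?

yes

After Qg7: black king on g8; in check: yes, from the white queen on g7.
King squares — f7: attacked by Qg7; g7: attacked by Ph6; h7: attacked by Qg7; f8: attacked by Qg7; h8: attacked by Qg7.
Black has no legal moves → checkmate.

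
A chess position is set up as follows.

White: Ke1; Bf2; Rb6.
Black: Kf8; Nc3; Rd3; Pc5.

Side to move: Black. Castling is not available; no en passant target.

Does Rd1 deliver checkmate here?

After Rd1: white king on e1; in check: yes, from the black rook on d1.
King squares — d1: attacked by Nc3; f1: attacked by Rd1; d2: attacked by Rd1; e2: attacked by Nc3; f2: own bishop.
White has no legal moves → checkmate.

yes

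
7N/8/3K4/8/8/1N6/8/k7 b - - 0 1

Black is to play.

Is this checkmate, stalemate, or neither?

Black to move; black king on a1.
In check: yes, from the white knight on b3.
Legal moves for Black: Kb2, Ka2, Kb1.
Black is in check but has 3 legal moves → neither.

neither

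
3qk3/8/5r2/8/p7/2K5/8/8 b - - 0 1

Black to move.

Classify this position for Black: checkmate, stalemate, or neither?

Black to move; black king on e8.
In check: no.
Legal moves for Black include: Kf8, Kf7, Ke7, Kd7, Qc8+, Qb8, Qa8, Qe7, Qd7, Qc7+, Qd6, Qb6, Qd5, Qa5+, Qd4+, Qd3+, Qd2+, Qd1, ... (list truncated; more exist).
Black has legal moves and is not in check → neither.

neither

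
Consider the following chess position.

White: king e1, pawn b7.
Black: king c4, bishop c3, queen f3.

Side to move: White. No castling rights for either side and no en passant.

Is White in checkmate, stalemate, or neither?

checkmate

White to move; white king on e1.
In check: yes, from the black bishop on c3.
King squares — d1: attacked by Qf3; f1: attacked by Qf3; d2: attacked by Bc3; e2: attacked by Qf3; f2: attacked by Qf3.
Legal moves for White: none.
In check with no legal moves → checkmate.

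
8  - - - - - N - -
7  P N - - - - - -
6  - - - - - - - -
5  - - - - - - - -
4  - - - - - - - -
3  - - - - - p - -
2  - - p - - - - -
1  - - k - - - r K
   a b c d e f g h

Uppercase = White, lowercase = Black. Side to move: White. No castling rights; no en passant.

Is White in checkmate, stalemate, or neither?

White to move; white king on h1.
In check: yes, from the black rook on g1.
Legal moves for White: Kh2, Kxg1.
White is in check but has 2 legal moves → neither.

neither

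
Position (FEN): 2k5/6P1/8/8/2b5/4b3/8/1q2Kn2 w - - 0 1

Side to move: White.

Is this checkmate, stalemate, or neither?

White to move; white king on e1.
In check: yes, from the black queen on b1.
King squares — d1: attacked by Qb1; f1: attacked by Qb1; d2: attacked by Nf1; e2: attacked by Bc4; f2: attacked by Be3.
Legal moves for White: none.
In check with no legal moves → checkmate.

checkmate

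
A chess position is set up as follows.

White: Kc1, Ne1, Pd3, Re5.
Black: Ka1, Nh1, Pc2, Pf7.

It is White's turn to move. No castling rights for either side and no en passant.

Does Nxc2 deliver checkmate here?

After Nxc2: black king on a1; in check: yes, from the white knight on c2.
Black has 1 legal reply: Ka2.
In check but a legal move exists → not checkmate.

no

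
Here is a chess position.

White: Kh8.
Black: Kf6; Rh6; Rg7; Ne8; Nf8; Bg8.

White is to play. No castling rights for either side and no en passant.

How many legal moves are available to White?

White to move; king on h8.
In check: yes, from the black rook on h6.
Legal moves: none.
Count: 0.

0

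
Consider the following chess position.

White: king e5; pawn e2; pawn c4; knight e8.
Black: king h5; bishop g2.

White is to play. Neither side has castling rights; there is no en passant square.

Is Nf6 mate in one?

no

After Nf6: black king on h5; in check: yes, from the white knight on f6.
Black has 4 legal replies: Kh6, Kg6, Kg5, Kh4.
In check but a legal move exists → not checkmate.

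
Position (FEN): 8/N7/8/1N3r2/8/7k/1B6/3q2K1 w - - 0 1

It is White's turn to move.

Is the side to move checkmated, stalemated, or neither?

White to move; white king on g1.
In check: yes, from the black queen on d1.
King squares — f1: attacked by Qd1; h1: attacked by Qd1; f2: attacked by Rf5; g2: attacked by Kh3; h2: attacked by Kh3.
Legal moves for White: none.
In check with no legal moves → checkmate.

checkmate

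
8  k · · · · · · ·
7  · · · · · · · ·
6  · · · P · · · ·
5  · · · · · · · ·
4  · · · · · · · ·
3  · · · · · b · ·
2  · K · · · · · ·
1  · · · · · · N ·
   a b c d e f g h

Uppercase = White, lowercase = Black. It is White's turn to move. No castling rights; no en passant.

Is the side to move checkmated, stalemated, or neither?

White to move; white king on b2.
In check: no.
Legal moves for White: Kc3, Kb3, Ka3, Kc2, Ka2, Kc1, Kb1, Ka1, Nh3, Nxf3, Ne2, d7.
White has 12 legal moves and is not in check → neither.

neither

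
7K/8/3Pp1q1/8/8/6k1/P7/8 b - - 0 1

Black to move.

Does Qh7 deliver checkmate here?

no

After Qh7: white king on h8; in check: yes, from the black queen on h7.
White has 1 legal reply: Kxh7.
In check but a legal move exists → not checkmate.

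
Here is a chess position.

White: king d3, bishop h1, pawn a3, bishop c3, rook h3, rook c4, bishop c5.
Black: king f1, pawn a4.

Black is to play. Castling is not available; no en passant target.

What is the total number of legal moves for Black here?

0

Black to move; king on f1.
In check: no.
Legal moves: none.
Count: 0.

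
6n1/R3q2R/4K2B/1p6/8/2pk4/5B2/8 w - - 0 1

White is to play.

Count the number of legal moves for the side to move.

4

White to move; king on e6.
In check: yes, from the black queen on e7.
Legal moves: Kf5, Kd5, Rhxe7, Raxe7.
Count: 4.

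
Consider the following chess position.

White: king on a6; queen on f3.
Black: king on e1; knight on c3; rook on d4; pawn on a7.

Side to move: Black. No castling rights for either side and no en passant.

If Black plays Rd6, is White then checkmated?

After Rd6: white king on a6; in check: yes, from the black rook on d6.
White has 4 legal replies: Kb7, Kxa7, Ka5, Qc6.
In check but a legal move exists → not checkmate.

no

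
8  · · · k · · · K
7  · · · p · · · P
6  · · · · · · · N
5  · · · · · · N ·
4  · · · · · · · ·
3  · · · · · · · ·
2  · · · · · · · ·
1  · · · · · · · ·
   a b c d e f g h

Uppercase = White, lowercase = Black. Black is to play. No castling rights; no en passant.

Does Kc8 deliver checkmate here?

After Kc8: white king on h8; in check: no.
White is not in check, so this cannot be checkmate.

no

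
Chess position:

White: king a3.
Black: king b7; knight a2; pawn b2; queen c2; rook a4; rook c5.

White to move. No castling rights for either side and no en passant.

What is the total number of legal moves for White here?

White to move; king on a3.
In check: yes, from the black rook on a4.
Legal moves: none.
Count: 0.

0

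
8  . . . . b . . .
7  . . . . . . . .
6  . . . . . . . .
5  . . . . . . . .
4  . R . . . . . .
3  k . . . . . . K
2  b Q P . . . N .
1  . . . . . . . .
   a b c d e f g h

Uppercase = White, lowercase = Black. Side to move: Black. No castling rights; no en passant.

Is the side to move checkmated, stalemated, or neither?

checkmate

Black to move; black king on a3.
In check: yes, from the white queen on b2.
King squares — a2: own bishop; b2: attacked by Rb4; b3: attacked by Qb2; a4: attacked by Rb4; b4: attacked by Qb2.
Legal moves for Black: none.
In check with no legal moves → checkmate.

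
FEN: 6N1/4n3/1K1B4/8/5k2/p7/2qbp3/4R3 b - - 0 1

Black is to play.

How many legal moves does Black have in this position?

6

Black to move; king on f4.
In check: yes, from the white bishop on d6.
Legal moves: Kg5, Kf5, Kg4, Ke4, Kf3, Ke3.
Count: 6.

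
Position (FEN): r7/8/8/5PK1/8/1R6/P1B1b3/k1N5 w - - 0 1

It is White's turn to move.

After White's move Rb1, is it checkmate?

After Rb1: black king on a1; in check: yes, from the white rook on b1.
King squares — b1: attacked by Bc2; a2: attacked by Nc1; b2: attacked by Rb1.
Black has no legal moves → checkmate.

yes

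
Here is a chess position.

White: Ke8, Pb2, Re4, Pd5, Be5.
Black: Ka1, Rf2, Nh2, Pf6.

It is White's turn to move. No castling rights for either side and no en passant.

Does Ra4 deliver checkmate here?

no

After Ra4: black king on a1; in check: yes, from the white rook on a4.
Black has 1 legal reply: Kb1.
In check but a legal move exists → not checkmate.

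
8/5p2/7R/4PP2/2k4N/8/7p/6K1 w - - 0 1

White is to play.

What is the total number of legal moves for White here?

White to move; king on g1.
In check: yes, from the black pawn on h2.
Legal moves: Kxh2, Kg2, Kf2, Kh1, Kf1.
Count: 5.

5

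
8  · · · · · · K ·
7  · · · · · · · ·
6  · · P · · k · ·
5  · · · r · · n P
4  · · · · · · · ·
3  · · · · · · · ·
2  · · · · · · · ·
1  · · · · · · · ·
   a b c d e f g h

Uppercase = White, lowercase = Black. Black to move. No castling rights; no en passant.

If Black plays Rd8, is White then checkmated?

yes

After Rd8: white king on g8; in check: yes, from the black rook on d8.
King squares — f7: attacked by Ng5; g7: attacked by Kf6; h7: attacked by Ng5; f8: attacked by Rd8; h8: attacked by Rd8.
White has no legal moves → checkmate.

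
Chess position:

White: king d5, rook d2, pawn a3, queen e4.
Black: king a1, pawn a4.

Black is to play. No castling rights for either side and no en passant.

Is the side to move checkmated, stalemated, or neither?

Black to move; black king on a1.
In check: no.
King squares — b1: attacked by Qe4; a2: attacked by Rd2; b2: attacked by Rd2.
Legal moves for Black: none.
Not in check and no legal moves → stalemate.

stalemate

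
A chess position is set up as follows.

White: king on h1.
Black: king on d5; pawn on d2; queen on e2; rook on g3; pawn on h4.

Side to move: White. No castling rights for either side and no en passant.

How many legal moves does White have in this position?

White to move; king on h1.
In check: no.
Legal moves: none.
Count: 0.

0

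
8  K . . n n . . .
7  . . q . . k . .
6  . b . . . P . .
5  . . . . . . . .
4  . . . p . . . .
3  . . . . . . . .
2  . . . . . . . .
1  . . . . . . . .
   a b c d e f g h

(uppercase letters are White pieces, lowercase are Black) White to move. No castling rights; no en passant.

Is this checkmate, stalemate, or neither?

stalemate

White to move; white king on a8.
In check: no.
King squares — a7: attacked by Bb6; b7: attacked by Qc7; b8: attacked by Qc7.
Legal moves for White: none.
Not in check and no legal moves → stalemate.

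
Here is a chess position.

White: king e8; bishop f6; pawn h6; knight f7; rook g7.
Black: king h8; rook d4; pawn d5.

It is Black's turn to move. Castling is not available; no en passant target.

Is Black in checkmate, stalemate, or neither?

Black to move; black king on h8.
In check: yes, from the white knight on f7.
King squares — g7: attacked by Bf6; h7: attacked by Rg7; g8: attacked by Rg7.
Legal moves for Black: none.
In check with no legal moves → checkmate.

checkmate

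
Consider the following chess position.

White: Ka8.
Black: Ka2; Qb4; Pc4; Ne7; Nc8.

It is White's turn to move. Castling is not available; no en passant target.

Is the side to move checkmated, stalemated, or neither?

stalemate

White to move; white king on a8.
In check: no.
King squares — a7: attacked by Nc8; b7: attacked by Qb4; b8: attacked by Qb4.
Legal moves for White: none.
Not in check and no legal moves → stalemate.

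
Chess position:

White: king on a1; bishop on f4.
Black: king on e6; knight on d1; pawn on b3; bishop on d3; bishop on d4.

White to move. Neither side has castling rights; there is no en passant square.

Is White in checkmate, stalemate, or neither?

White to move; white king on a1.
In check: yes, from the black bishop on d4.
King squares — b1: attacked by Bd3; a2: attacked by Pb3; b2: attacked by Nd1.
Legal moves for White: none.
In check with no legal moves → checkmate.

checkmate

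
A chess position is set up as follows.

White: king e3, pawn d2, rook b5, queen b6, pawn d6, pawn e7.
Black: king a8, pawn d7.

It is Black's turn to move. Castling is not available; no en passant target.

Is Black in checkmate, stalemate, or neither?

Black to move; black king on a8.
In check: no.
King squares — a7: attacked by Qb6; b7: attacked by Qb6; b8: attacked by Qb6.
Legal moves for Black: none.
Not in check and no legal moves → stalemate.

stalemate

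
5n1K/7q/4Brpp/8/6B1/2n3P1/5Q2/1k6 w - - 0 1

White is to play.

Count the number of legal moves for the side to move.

0

White to move; king on h8.
In check: yes, from the black queen on h7.
Legal moves: none.
Count: 0.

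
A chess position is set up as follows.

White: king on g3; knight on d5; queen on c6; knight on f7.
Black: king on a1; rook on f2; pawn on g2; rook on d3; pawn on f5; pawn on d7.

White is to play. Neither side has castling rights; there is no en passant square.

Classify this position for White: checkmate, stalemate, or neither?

White to move; white king on g3.
In check: yes, from the black rook on d3.
Legal moves for White: Kh4, Kh2, Kxf2, Ne3.
White is in check but has 4 legal moves → neither.

neither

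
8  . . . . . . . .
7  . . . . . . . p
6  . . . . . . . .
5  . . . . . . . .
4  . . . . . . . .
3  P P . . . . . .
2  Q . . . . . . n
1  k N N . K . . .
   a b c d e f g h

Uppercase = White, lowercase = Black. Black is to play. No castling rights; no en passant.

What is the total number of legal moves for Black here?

Black to move; king on a1.
In check: yes, from the white queen on a2.
Legal moves: none.
Count: 0.

0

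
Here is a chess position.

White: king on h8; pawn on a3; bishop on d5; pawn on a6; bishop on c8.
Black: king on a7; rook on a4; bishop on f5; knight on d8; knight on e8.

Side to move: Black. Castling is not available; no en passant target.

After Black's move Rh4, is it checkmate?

no

After Rh4: white king on h8; in check: yes, from the black rook on h4.
White has 1 legal reply: Kg8.
In check but a legal move exists → not checkmate.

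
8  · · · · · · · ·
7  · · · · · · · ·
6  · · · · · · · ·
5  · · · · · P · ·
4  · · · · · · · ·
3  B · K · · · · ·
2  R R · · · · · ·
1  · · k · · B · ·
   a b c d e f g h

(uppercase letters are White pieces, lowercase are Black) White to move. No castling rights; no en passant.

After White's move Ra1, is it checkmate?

yes

After Ra1: black king on c1; in check: yes, from the white rook on a1.
King squares — b1: attacked by Ra1; d1: attacked by Ra1; b2: attacked by Ba3; c2: attacked by Rb2; d2: attacked by Rb2.
Black has no legal moves → checkmate.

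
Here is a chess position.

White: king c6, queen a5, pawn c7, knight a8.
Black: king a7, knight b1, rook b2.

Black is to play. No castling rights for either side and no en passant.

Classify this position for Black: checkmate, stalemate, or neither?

Black to move; black king on a7.
In check: yes, from the white queen on a5.
King squares — a6: attacked by Qa5; b6: attacked by Qa5; b7: attacked by Kc6; a8: attacked by Qa5; b8: attacked by Pc7.
Legal moves for Black: none.
In check with no legal moves → checkmate.

checkmate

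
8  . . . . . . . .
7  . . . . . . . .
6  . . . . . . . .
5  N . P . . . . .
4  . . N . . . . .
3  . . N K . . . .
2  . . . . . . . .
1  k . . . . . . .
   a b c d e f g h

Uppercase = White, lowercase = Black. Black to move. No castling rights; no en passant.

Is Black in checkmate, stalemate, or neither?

stalemate

Black to move; black king on a1.
In check: no.
King squares — b1: attacked by Nc3; a2: attacked by Nc3; b2: attacked by Nc4.
Legal moves for Black: none.
Not in check and no legal moves → stalemate.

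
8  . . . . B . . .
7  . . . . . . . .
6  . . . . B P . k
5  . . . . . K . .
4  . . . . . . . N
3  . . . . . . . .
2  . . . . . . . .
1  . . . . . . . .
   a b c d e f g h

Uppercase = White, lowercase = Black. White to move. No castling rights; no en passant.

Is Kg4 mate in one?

After Kg4: black king on h6; in check: no.
Black is not in check, so this cannot be checkmate.

no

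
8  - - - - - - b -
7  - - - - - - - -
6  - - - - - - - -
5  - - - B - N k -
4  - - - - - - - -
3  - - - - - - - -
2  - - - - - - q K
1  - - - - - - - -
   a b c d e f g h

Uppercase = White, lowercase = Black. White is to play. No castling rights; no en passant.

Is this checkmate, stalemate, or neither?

White to move; white king on h2.
In check: yes, from the black queen on g2.
Legal moves for White: Kxg2, Bxg2.
White is in check but has 2 legal moves → neither.

neither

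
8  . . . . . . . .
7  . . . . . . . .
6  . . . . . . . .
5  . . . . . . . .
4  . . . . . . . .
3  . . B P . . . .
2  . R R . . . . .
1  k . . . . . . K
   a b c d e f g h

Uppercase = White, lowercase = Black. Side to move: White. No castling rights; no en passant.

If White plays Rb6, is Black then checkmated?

yes

After Rb6: black king on a1; in check: yes, from the white bishop on c3.
King squares — b1: attacked by Rb6; a2: attacked by Rc2; b2: attacked by Rc2.
Black has no legal moves → checkmate.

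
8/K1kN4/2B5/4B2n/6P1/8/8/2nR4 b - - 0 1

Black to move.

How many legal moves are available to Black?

Black to move; king on c7.
In check: yes, from the white bishop on e5.
Legal moves: Kd8, Kc8, Kxc6.
Count: 3.

3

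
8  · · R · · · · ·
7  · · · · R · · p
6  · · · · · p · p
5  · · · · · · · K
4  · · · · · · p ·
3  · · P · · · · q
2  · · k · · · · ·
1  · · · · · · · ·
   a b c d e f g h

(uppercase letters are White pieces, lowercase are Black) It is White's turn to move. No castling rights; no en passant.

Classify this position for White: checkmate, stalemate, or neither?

White to move; white king on h5.
In check: yes, from the black queen on h3.
King squares — g4: attacked by Qh3; h4: attacked by Qh3; g5: attacked by Pf6; g6: attacked by Ph7; h6: attacked by Qh3.
Legal moves for White: none.
In check with no legal moves → checkmate.

checkmate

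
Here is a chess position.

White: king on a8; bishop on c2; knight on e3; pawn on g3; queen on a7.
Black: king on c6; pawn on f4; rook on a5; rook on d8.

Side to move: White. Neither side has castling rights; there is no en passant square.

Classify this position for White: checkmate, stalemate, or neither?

checkmate

White to move; white king on a8.
In check: yes, from the black rook on d8.
King squares — a7: own queen; b7: attacked by Kc6; b8: attacked by Rd8.
Legal moves for White: none.
In check with no legal moves → checkmate.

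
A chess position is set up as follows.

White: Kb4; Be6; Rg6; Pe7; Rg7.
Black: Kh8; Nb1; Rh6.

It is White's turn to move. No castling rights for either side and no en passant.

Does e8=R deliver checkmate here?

yes

After e8=R: black king on h8; in check: yes, from the white rook on e8.
King squares — g7: attacked by Rg6; h7: attacked by Rg7; g8: attacked by Be6.
Black has no legal moves → checkmate.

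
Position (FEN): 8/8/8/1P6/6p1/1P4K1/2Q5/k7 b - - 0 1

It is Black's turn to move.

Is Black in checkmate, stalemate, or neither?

Black to move; black king on a1.
In check: no.
King squares — b1: attacked by Qc2; a2: attacked by Qc2; b2: attacked by Qc2.
Legal moves for Black: none.
Not in check and no legal moves → stalemate.

stalemate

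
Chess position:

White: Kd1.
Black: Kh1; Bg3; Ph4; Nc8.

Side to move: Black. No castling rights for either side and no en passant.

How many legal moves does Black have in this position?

16

Black to move; king on h1.
In check: no.
Legal moves: Ne7, Na7, Nd6, Nb6, Bb8, Bc7, Bd6, Be5, Bf4, Bh2, Bf2, Be1, Kh2, Kg2, Kg1, h3.
Count: 16.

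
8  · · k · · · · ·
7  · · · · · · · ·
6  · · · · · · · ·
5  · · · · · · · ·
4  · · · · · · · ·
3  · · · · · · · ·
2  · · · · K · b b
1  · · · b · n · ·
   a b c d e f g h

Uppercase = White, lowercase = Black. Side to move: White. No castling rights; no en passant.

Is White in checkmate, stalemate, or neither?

neither

White to move; white king on e2.
In check: yes, from the black bishop on d1.
King squares — d1: available; e1: available; f1: attacked by Bg2; d2: attacked by Nf1; f2: available; d3: available; e3: attacked by Nf1; f3: attacked by Bd1.
Legal moves for White: Kd3, Kf2, Ke1, Kxd1.
White is in check but has 4 legal moves → neither.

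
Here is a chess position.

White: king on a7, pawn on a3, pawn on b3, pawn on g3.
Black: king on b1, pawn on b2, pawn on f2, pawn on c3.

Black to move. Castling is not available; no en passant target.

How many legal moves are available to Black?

Black to move; king on b1.
In check: no.
Legal moves: Kc2, Ka2, Kc1, Ka1, c2, f1=Q, f1=R, f1=B, f1=N.
Count: 9.

9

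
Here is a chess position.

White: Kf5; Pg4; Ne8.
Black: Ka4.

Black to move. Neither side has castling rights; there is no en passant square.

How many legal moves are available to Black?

5

Black to move; king on a4.
In check: no.
Legal moves: Kb5, Ka5, Kb4, Kb3, Ka3.
Count: 5.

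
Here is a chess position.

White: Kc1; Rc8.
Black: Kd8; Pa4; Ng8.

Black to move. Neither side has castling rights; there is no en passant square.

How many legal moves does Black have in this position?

Black to move; king on d8.
In check: yes, from the white rook on c8.
Legal moves: Kxc8, Ke7, Kd7.
Count: 3.

3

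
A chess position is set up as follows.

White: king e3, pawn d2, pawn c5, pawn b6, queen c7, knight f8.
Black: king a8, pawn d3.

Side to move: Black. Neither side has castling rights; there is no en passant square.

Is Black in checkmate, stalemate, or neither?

stalemate

Black to move; black king on a8.
In check: no.
King squares — a7: attacked by Pb6; b7: attacked by Qc7; b8: attacked by Qc7.
Legal moves for Black: none.
Not in check and no legal moves → stalemate.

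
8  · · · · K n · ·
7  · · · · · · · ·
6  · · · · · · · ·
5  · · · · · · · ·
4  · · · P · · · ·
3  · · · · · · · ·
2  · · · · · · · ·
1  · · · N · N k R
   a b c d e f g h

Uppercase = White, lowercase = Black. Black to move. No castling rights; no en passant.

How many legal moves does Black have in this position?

2

Black to move; king on g1.
In check: yes, from the white rook on h1.
Legal moves: Kg2, Kxh1.
Count: 2.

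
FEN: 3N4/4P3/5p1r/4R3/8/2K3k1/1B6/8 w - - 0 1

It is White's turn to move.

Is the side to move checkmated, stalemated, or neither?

White to move; white king on c3.
In check: no.
Legal moves for White include: Nf7, Nb7, Ne6, Nc6, Re6, Rh5, Rg5+, Rf5, Rd5, Rc5, Rb5, Ra5, Re4, Re3+, Re2, Re1, Kd4, Kc4, ... (list truncated; more exist).
White has legal moves and is not in check → neither.

neither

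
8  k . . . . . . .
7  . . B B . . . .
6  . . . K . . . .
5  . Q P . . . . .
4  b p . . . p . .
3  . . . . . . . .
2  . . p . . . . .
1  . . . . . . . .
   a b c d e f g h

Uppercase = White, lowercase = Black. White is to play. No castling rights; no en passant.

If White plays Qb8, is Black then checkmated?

After Qb8: black king on a8; in check: yes, from the white queen on b8.
King squares — a7: attacked by Qb8; b7: attacked by Qb8; b8: attacked by Bc7.
Black has no legal moves → checkmate.

yes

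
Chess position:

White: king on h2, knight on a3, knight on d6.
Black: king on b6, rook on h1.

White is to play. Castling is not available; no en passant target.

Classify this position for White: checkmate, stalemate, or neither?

neither

White to move; white king on h2.
In check: yes, from the black rook on h1.
Legal moves for White: Kg3, Kg2, Kxh1.
White is in check but has 3 legal moves → neither.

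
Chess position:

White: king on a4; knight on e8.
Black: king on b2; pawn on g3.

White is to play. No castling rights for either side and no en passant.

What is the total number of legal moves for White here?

7

White to move; king on a4.
In check: no.
Legal moves: Ng7, Nc7, Nf6, Nd6, Kb5, Ka5, Kb4.
Count: 7.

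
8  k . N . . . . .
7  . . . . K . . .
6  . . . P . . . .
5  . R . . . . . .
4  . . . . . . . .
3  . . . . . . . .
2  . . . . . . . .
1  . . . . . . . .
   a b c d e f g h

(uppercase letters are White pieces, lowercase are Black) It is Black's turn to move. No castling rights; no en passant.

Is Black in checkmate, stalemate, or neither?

stalemate

Black to move; black king on a8.
In check: no.
King squares — a7: attacked by Nc8; b7: attacked by Rb5; b8: attacked by Rb5.
Legal moves for Black: none.
Not in check and no legal moves → stalemate.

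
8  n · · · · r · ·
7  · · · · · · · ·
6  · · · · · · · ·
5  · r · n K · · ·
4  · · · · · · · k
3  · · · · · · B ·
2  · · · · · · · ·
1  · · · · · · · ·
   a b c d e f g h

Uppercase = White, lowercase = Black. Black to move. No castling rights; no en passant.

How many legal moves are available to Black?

Black to move; king on h4.
In check: yes, from the white bishop on g3.
Legal moves: Kh5, Kg5, Kg4, Kh3, Kxg3.
Count: 5.

5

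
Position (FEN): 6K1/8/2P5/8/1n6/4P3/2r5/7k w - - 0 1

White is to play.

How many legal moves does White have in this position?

White to move; king on g8.
In check: no.
Legal moves: Kh8, Kf8, Kh7, Kg7, Kf7, c7, e4.
Count: 7.

7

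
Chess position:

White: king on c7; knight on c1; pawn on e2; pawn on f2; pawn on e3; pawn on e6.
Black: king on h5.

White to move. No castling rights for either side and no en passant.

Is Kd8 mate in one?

no

After Kd8: black king on h5; in check: no.
Black is not in check, so this cannot be checkmate.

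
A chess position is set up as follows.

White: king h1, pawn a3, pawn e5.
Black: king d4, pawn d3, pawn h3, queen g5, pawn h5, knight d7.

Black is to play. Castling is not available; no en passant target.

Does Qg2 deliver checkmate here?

yes

After Qg2: white king on h1; in check: yes, from the black queen on g2.
King squares — g1: attacked by Qg2; g2: attacked by Ph3; h2: attacked by Qg2.
White has no legal moves → checkmate.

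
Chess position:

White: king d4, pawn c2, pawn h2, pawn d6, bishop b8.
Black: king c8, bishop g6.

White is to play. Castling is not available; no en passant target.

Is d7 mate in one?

After d7: black king on c8; in check: yes, from the white pawn on d7.
Black has 4 legal replies: Kd8, Kxb8, Kxd7, Kb7.
In check but a legal move exists → not checkmate.

no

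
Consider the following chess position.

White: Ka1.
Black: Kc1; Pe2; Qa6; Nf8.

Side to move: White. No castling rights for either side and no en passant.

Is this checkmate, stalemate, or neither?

checkmate

White to move; white king on a1.
In check: yes, from the black queen on a6.
King squares — b1: attacked by Kc1; a2: attacked by Qa6; b2: attacked by Kc1.
Legal moves for White: none.
In check with no legal moves → checkmate.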